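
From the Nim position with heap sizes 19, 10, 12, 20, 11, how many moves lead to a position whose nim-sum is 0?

Compute the nim-sum pairwise:
19 ^ 10 = 25
25 ^ 12 = 21
21 ^ 20 = 1
1 ^ 11 = 10
The overall nim-sum is X = 10. A heap of size p has a winning move iff p XOR X < p (reduce it to p XOR X).
  19: 19 XOR 10 = 25 ≥ 19 — no move.
  10: 10 XOR 10 = 0 < 10 — winning move (to 0).
  12: 12 XOR 10 = 6 < 12 — winning move (to 6).
  20: 20 XOR 10 = 30 ≥ 20 — no move.
  11: 11 XOR 10 = 1 < 11 — winning move (to 1).
That gives 3 winning moves.

3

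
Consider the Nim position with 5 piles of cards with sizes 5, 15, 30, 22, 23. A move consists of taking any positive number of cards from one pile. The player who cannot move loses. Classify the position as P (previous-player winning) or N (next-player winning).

N-position

In binary:
  00101  (5)
  01111  (15)
  11110  (30)
  10110  (22)
  10111  (23)
  -----
  10101  (21)
The nim-sum is 21 ≠ 0, so this is an N-position: the player to move can win.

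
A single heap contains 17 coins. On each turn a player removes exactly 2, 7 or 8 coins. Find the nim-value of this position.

Grundy values for subtraction set {2, 7, 8}:
k:     0  1  2  3  4  5  6  7  8  9 10 11 12 13 14 15 16 17
g(k):  0  0  1  1  0  0  1  1  2  2  0  3  1  2  0  0  1  1
So g(17) = 1.

1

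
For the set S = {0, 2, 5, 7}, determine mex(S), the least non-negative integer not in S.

1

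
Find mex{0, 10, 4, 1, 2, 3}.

5

The values 0, 1, 2, 3, 4 are all present; 5 is the first non-negative integer missing from the set.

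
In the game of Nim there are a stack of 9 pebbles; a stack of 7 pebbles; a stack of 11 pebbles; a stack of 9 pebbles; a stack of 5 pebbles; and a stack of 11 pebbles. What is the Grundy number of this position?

2

Compute the nim-sum pairwise:
9 XOR 7 = 14
14 XOR 11 = 5
5 XOR 9 = 12
12 XOR 5 = 9
9 XOR 11 = 2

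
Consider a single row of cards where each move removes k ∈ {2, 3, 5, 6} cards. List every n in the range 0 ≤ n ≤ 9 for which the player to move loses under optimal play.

Build the Grundy sequence with g(k) = mex{g(k−s) : s ∈ {2, 3, 5, 6}, s ≤ k}:
k:     0  1  2  3  4  5  6  7  8  9
g(k):  0  0  1  1  2  2  3  3  0  0
The P-positions (g = 0) in 0..9 are 0, 1, 8, 9.

0, 1, 8, 9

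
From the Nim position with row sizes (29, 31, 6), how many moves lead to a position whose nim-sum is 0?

3

Nim-sum: 29 ^ 31 ^ 6 = 4.
The overall nim-sum is X = 4. A row of size p has a winning move iff p XOR X < p (reduce it to p XOR X).
  29: 29 XOR 4 = 25 < 29 — winning move (to 25).
  31: 31 XOR 4 = 27 < 31 — winning move (to 27).
  6: 6 XOR 4 = 2 < 6 — winning move (to 2).
That gives 3 winning moves.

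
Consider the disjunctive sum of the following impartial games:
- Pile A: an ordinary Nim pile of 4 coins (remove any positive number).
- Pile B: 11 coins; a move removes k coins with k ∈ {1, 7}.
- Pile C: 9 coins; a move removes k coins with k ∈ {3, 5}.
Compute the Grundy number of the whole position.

5

Pile A is a plain Nim pile of size 4, so its Grundy value is 4.
Grundy values for pile B (subtraction set {1, 7}):
k:     0  1  2  3  4  5  6  7  8  9 10 11
g(k):  0  1  0  1  0  1  0  1  0  1  0  1
So g(11) = 1.
Grundy values for pile C (subtraction set {3, 5}):
k:     0  1  2  3  4  5  6  7  8  9
g(k):  0  0  0  1  1  1  2  2  0  0
So g(9) = 0.
The value of a disjunctive sum is the nim-sum of the parts.
Combined value = 4 ⊕ 1 ⊕ 0 = 5.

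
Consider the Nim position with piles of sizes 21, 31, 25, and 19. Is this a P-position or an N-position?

P-position

In binary:
  10101  (21)
  11111  (31)
  11001  (25)
  10011  (19)
  -----
  00000  (0)
The nim-sum is 0, so this is a P-position: the player to move is in a losing position under optimal play.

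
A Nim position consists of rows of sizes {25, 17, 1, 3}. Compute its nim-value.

In binary:
  11001  (25)
  10001  (17)
  00001  (1)
  00011  (3)
  -----
  01010  (10)

10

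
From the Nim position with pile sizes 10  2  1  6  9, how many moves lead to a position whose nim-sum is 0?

Compute the nim-sum pairwise:
10 XOR 2 = 8
8 XOR 1 = 9
9 XOR 6 = 15
15 XOR 9 = 6
The overall nim-sum is X = 6. A pile of size p has a winning move iff p XOR X < p (reduce it to p XOR X).
  10: 10 XOR 6 = 12 ≥ 10 — no move.
  2: 2 XOR 6 = 4 ≥ 2 — no move.
  1: 1 XOR 6 = 7 ≥ 1 — no move.
  6: 6 XOR 6 = 0 < 6 — winning move (to 0).
  9: 9 XOR 6 = 15 ≥ 9 — no move.
That gives 1 winning move.

1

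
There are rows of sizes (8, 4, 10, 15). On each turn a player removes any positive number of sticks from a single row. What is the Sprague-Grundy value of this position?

9

Bitwise XOR of the heap sizes:
  1000  (8)
  0100  (4)
  1010  (10)
  1111  (15)
  ----
  1001  (9)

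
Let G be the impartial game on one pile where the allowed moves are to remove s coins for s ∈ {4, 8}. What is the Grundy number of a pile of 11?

2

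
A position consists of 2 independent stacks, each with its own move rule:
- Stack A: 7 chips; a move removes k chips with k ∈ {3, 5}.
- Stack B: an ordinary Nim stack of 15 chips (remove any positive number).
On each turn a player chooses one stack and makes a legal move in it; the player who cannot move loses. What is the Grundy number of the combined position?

13

Build the Grundy sequence for stack A with g(k) = mex{g(k−s) : s ∈ {3, 5}, s ≤ k}:
g(0) = mex{} = 0
g(1) = mex{} = 0
g(2) = mex{} = 0
g(3) = mex{0} = 1
g(4) = mex{0} = 1
g(5) = mex{0} = 1
g(6) = mex{0,1} = 2
g(7) = mex{0,1} = 2
So g(7) = 2.
Stack B is a plain Nim stack of size 15, so its Grundy value is 15.
The value of a disjunctive sum is the nim-sum of the parts.
Combined value = 2 ⊕ 15 = 13.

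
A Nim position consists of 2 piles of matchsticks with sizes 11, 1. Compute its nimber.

10

Write each in binary and XOR column by column:
  1011  (11)
  0001  (1)
  ----
  1010  (10)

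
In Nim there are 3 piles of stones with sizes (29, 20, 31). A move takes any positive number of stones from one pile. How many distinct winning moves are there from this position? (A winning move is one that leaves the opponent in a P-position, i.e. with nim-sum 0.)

3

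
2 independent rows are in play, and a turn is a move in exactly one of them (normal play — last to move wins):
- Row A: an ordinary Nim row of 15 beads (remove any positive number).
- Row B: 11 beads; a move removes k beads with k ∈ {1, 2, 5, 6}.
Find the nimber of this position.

14

Row A is a plain Nim row of size 15, so its Grundy value is 15.
For row B, compute g(0), g(1), … with moves {1, 2, 5, 6}:
k:     0  1  2  3  4  5  6  7  8  9 10 11
g(k):  0  1  2  0  1  2  3  0  1  2  0  1
So g(11) = 1.
By the Sprague-Grundy theorem, the Grundy value of a sum of independent games is the XOR of the component values.
Combined value = 15 XOR 1 = 14.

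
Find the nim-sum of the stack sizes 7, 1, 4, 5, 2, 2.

Bitwise XOR of the heap sizes:
  111  (7)
  001  (1)
  100  (4)
  101  (5)
  010  (2)
  010  (2)
  ---
  111  (7)

7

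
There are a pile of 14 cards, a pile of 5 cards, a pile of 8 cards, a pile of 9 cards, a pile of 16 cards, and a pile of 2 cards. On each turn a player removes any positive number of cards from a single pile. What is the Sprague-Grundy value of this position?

Compute the nim-sum pairwise:
14 ⊕ 5 = 11
11 ⊕ 8 = 3
3 ⊕ 9 = 10
10 ⊕ 16 = 26
26 ⊕ 2 = 24

24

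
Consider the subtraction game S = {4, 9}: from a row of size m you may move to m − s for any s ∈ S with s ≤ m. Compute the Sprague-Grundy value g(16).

Compute g(0), g(1), … for moves {4, 9}:
k:     0  1  2  3  4  5  6  7  8  9 10 11 12 13 14 15 16
g(k):  0  0  0  0  1  1  1  1  0  2  2  2  1  0  0  0  0
So g(16) = 0.

0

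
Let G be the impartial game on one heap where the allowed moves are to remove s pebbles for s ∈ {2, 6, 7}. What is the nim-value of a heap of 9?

Compute g(0), g(1), … for moves {2, 6, 7}:
k:     0  1  2  3  4  5  6  7  8  9
g(k):  0  0  1  1  0  0  1  1  2  0
So g(9) = 0.

0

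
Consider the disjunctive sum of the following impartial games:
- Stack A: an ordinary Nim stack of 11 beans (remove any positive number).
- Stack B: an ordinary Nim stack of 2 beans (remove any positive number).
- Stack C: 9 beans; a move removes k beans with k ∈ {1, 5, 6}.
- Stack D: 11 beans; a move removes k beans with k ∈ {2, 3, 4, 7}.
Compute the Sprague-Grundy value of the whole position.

Stack A is a plain Nim stack of size 11, so its Grundy value is 11.
Stack B is a plain Nim stack of size 2, so its Grundy value is 2.
Build the Grundy sequence for stack C with g(k) = mex{g(k−s) : s ∈ {1, 5, 6}, s ≤ k}:
k:     0  1  2  3  4  5  6  7  8  9
g(k):  0  1  0  1  0  1  2  3  2  3
So g(9) = 3.
Grundy values for stack D (subtraction set {2, 3, 4, 7}):
k:     0  1  2  3  4  5  6  7  8  9 10 11
g(k):  0  0  1  1  2  2  0  3  1  4  2  0
So g(11) = 0.
The value of a disjunctive sum is the nim-sum of the parts.
Combined value = 11 ⊕ 2 ⊕ 3 ⊕ 0 = 10.

10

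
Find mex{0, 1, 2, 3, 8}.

4

The values 0, 1, 2, 3 are all present; 4 is the first non-negative integer missing from the set.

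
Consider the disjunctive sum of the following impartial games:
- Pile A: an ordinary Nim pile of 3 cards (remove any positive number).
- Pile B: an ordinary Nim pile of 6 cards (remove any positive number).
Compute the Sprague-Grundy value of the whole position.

5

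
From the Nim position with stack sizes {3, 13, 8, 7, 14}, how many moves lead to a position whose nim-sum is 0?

3

Compute the nim-sum pairwise:
3 ^ 13 = 14
14 ^ 8 = 6
6 ^ 7 = 1
1 ^ 14 = 15
The overall nim-sum is X = 15. A stack of size p has a winning move iff p XOR X < p (reduce it to p XOR X).
  3: 3 XOR 15 = 12 ≥ 3 — no move.
  13: 13 XOR 15 = 2 < 13 — winning move (to 2).
  8: 8 XOR 15 = 7 < 8 — winning move (to 7).
  7: 7 XOR 15 = 8 ≥ 7 — no move.
  14: 14 XOR 15 = 1 < 14 — winning move (to 1).
That gives 3 winning moves.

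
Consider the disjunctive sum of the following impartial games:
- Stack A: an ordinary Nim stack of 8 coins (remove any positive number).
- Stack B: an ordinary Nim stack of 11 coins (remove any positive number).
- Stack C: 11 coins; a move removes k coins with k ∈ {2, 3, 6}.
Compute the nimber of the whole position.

Stack A is a plain Nim stack of size 8, so its Grundy value is 8.
Stack B is a plain Nim stack of size 11, so its Grundy value is 11.
Grundy values for stack C (subtraction set {2, 3, 6}):
k:     0  1  2  3  4  5  6  7  8  9 10 11
g(k):  0  0  1  1  2  0  3  1  2  0  0  1
So g(11) = 1.
By the Sprague-Grundy theorem, the Grundy value of a sum of independent games is the XOR of the component values.
Combined value = 8 XOR 11 XOR 1 = 2.

2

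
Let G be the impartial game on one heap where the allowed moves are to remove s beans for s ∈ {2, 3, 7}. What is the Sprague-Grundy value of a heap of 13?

1

Compute g(0), g(1), … for moves {2, 3, 7}:
k:     0  1  2  3  4  5  6  7  8  9 10 11 12 13
g(k):  0  0  1  1  2  0  0  1  1  2  0  0  1  1
So g(13) = 1.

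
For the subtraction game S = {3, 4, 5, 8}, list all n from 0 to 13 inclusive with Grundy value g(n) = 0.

0, 1, 2, 11, 12, 13

Build the Grundy sequence with g(k) = mex{g(k−s) : s ∈ {3, 4, 5, 8}, s ≤ k}:
k:     0  1  2  3  4  5  6  7  8  9 10 11 12 13
g(k):  0  0  0  1  1  1  2  2  2  3  3  0  0  0
The P-positions (g = 0) in 0..13 are 0, 1, 2, 11, 12, 13.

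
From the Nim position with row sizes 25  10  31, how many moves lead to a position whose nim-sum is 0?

3

Nim-sum: 25 XOR 10 XOR 31 = 12.
The overall nim-sum is X = 12. A row of size p has a winning move iff p XOR X < p (reduce it to p XOR X).
  25: 25 XOR 12 = 21 < 25 — winning move (to 21).
  10: 10 XOR 12 = 6 < 10 — winning move (to 6).
  31: 31 XOR 12 = 19 < 31 — winning move (to 19).
That gives 3 winning moves.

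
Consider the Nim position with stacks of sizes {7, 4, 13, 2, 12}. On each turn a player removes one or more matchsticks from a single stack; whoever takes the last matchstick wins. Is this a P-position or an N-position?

Nim-sum: 7 ⊕ 4 ⊕ 13 ⊕ 2 ⊕ 12 = 0.
The nim-sum is 0, so this is a P-position: the player to move is in a losing position under optimal play.

P-position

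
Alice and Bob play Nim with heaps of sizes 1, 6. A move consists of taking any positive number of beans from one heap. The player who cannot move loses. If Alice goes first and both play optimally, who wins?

Alice wins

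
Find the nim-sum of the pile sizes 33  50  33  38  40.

60

Write each in binary and XOR column by column:
  100001  (33)
  110010  (50)
  100001  (33)
  100110  (38)
  101000  (40)
  ------
  111100  (60)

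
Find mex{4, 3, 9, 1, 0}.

2

The values 0, 1 are all present; 2 is the first non-negative integer missing from the set.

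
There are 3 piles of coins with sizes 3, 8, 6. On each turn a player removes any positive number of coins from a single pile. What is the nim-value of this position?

13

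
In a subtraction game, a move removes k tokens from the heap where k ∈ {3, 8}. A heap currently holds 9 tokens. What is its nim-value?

1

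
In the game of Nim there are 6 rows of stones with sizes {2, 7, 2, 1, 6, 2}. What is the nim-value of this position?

2

Bitwise XOR of the heap sizes:
  010  (2)
  111  (7)
  010  (2)
  001  (1)
  110  (6)
  010  (2)
  ---
  010  (2)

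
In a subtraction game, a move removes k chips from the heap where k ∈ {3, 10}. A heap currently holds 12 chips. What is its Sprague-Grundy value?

2

Build the Grundy sequence with g(k) = mex{g(k−s) : s ∈ {3, 10}, s ≤ k}:
g(0) = mex{} = 0
g(1) = mex{} = 0
g(2) = mex{} = 0
g(3) = mex{0} = 1
g(4) = mex{0} = 1
g(5) = mex{0} = 1
g(6) = mex{1} = 0
g(7) = mex{1} = 0
g(8) = mex{1} = 0
g(9) = mex{0} = 1
g(10) = mex{0} = 1
g(11) = mex{0} = 1
g(12) = mex{0,1} = 2
So g(12) = 2.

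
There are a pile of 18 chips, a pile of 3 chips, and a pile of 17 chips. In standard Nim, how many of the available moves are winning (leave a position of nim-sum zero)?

0

Bitwise XOR of the heap sizes:
  10010  (18)
  00011  (3)
  10001  (17)
  -----
  00000  (0)
The nim-sum is already 0, so every move leaves a nonzero nim-sum — there are no winning moves.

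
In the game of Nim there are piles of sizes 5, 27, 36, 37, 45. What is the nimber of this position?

50

Nim-sum: 5 XOR 27 XOR 36 XOR 37 XOR 45 = 50.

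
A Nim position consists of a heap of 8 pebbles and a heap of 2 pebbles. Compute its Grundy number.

10

Compute the nim-sum pairwise:
8 ^ 2 = 10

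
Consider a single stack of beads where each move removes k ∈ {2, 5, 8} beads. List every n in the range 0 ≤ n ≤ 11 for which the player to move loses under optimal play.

0, 1, 4, 7, 10, 11

Compute g(0), g(1), … for moves {2, 5, 8}:
g(0) = mex{} = 0
g(1) = mex{} = 0
g(2) = mex{0} = 1
g(3) = mex{0} = 1
g(4) = mex{1} = 0
g(5) = mex{0,1} = 2
g(6) = mex{0} = 1
g(7) = mex{1,2} = 0
g(8) = mex{0,1} = 2
g(9) = mex{0} = 1
g(10) = mex{1,2} = 0
g(11) = mex{1} = 0
The P-positions (g = 0) in 0..11 are 0, 1, 4, 7, 10, 11.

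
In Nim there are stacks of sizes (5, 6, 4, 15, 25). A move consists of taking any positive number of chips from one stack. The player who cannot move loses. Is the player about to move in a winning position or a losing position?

Winning position

Compute the nim-sum pairwise:
5 ⊕ 6 = 3
3 ⊕ 4 = 7
7 ⊕ 15 = 8
8 ⊕ 25 = 17
The nim-sum is 17 ≠ 0, so this is an N-position: the player to move can win.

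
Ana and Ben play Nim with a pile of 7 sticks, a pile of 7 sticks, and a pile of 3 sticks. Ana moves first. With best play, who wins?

Nim-sum: 7 ⊕ 7 ⊕ 3 = 3.
The nim-sum is 3 ≠ 0, so this is an N-position: the player to move can win; Ana has a winning move.

Ana wins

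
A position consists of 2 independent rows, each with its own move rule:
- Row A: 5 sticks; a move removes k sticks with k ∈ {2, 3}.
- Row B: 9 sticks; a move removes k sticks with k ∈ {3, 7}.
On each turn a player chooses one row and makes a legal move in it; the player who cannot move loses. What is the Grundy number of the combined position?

1

For row A, compute g(0), g(1), … with moves {2, 3}:
k:     0  1  2  3  4  5
g(k):  0  0  1  1  2  0
So g(5) = 0.
For row B, compute g(0), g(1), … with moves {3, 7}:
k:     0  1  2  3  4  5  6  7  8  9
g(k):  0  0  0  1  1  1  0  2  2  1
So g(9) = 1.
The value of a disjunctive sum is the nim-sum of the parts.
Combined value = 0 XOR 1 = 1.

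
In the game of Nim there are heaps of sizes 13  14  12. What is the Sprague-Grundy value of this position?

15

Compute the nim-sum pairwise:
13 ⊕ 14 = 3
3 ⊕ 12 = 15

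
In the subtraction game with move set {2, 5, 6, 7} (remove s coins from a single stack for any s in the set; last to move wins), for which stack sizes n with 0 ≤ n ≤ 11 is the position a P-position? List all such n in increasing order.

Grundy values for subtraction set {2, 5, 6, 7}:
k:     0  1  2  3  4  5  6  7  8  9 10 11
g(k):  0  0  1  1  0  2  1  3  2  2  3  3
The P-positions (g = 0) in 0..11 are 0, 1, 4.

0, 1, 4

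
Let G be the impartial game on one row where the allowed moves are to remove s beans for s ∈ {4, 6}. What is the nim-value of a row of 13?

Grundy values for subtraction set {4, 6}:
g(0) = mex{} = 0
g(1) = mex{} = 0
g(2) = mex{} = 0
g(3) = mex{} = 0
g(4) = mex{0} = 1
g(5) = mex{0} = 1
g(6) = mex{0} = 1
g(7) = mex{0} = 1
g(8) = mex{0,1} = 2
g(9) = mex{0,1} = 2
g(10) = mex{1} = 0
g(11) = mex{1} = 0
g(12) = mex{1,2} = 0
g(13) = mex{1,2} = 0
So g(13) = 0.

0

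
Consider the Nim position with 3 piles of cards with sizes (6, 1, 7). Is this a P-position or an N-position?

In binary:
  110  (6)
  001  (1)
  111  (7)
  ---
  000  (0)
The nim-sum is 0, so this is a P-position: the player to move is in a losing position under optimal play.

P-position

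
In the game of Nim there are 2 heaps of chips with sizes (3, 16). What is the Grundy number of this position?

19

In binary:
  00011  (3)
  10000  (16)
  -----
  10011  (19)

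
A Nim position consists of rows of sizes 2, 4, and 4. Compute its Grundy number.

Compute the nim-sum pairwise:
2 ^ 4 = 6
6 ^ 4 = 2

2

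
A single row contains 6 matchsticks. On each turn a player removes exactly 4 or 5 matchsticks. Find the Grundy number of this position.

1

Build the Grundy sequence with g(k) = mex{g(k−s) : s ∈ {4, 5}, s ≤ k}:
k:     0  1  2  3  4  5  6
g(k):  0  0  0  0  1  1  1
So g(6) = 1.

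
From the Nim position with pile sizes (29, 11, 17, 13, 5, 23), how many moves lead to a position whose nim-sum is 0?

Bitwise XOR of the heap sizes:
  11101  (29)
  01011  (11)
  10001  (17)
  01101  (13)
  00101  (5)
  10111  (23)
  -----
  11000  (24)
The overall nim-sum is X = 24. A pile of size p has a winning move iff p XOR X < p (reduce it to p XOR X).
  29: 29 XOR 24 = 5 < 29 — winning move (to 5).
  11: 11 XOR 24 = 19 ≥ 11 — no move.
  17: 17 XOR 24 = 9 < 17 — winning move (to 9).
  13: 13 XOR 24 = 21 ≥ 13 — no move.
  5: 5 XOR 24 = 29 ≥ 5 — no move.
  23: 23 XOR 24 = 15 < 23 — winning move (to 15).
That gives 3 winning moves.

3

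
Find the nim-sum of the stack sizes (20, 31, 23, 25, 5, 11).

11

Compute the nim-sum pairwise:
20 ^ 31 = 11
11 ^ 23 = 28
28 ^ 25 = 5
5 ^ 5 = 0
0 ^ 11 = 11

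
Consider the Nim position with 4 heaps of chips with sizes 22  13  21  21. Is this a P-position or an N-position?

In binary:
  10110  (22)
  01101  (13)
  10101  (21)
  10101  (21)
  -----
  11011  (27)
The nim-sum is 27 ≠ 0, so this is an N-position: the player to move can win.

N-position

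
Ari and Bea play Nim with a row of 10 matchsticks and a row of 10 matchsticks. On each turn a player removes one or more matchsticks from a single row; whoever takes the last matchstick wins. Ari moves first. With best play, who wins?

Compute the nim-sum pairwise:
10 XOR 10 = 0
The nim-sum is 0, so this is a P-position: the player to move is in a losing position under optimal play; Ari is about to move from it and so loses — Bea wins.

Bea wins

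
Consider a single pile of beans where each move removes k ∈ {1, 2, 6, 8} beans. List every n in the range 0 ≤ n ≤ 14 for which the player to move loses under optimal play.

Build the Grundy sequence with g(k) = mex{g(k−s) : s ∈ {1, 2, 6, 8}, s ≤ k}:
g(0) = mex{} = 0
g(1) = mex{0} = 1
g(2) = mex{0,1} = 2
g(3) = mex{1,2} = 0
g(4) = mex{0,2} = 1
g(5) = mex{0,1} = 2
g(6) = mex{0,1,2} = 3
g(7) = mex{1,2,3} = 0
g(8) = mex{0,2,3} = 1
g(9) = mex{0,1} = 2
g(10) = mex{1,2} = 0
g(11) = mex{0,2} = 1
g(12) = mex{0,1,3} = 2
g(13) = mex{0,1,2} = 3
g(14) = mex{1,2,3} = 0
The P-positions (g = 0) in 0..14 are 0, 3, 7, 10, 14.

0, 3, 7, 10, 14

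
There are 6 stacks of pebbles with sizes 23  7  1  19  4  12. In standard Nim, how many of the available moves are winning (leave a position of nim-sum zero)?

Compute the nim-sum pairwise:
23 ^ 7 = 16
16 ^ 1 = 17
17 ^ 19 = 2
2 ^ 4 = 6
6 ^ 12 = 10
The overall nim-sum is X = 10. A stack of size p has a winning move iff p XOR X < p (reduce it to p XOR X).
  23: 23 XOR 10 = 29 ≥ 23 — no move.
  7: 7 XOR 10 = 13 ≥ 7 — no move.
  1: 1 XOR 10 = 11 ≥ 1 — no move.
  19: 19 XOR 10 = 25 ≥ 19 — no move.
  4: 4 XOR 10 = 14 ≥ 4 — no move.
  12: 12 XOR 10 = 6 < 12 — winning move (to 6).
That gives 1 winning move.

1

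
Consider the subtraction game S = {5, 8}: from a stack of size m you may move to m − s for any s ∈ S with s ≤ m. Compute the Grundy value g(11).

2

Compute g(0), g(1), … for moves {5, 8}:
g(0) = mex{} = 0
g(1) = mex{} = 0
g(2) = mex{} = 0
g(3) = mex{} = 0
g(4) = mex{} = 0
g(5) = mex{0} = 1
g(6) = mex{0} = 1
g(7) = mex{0} = 1
g(8) = mex{0} = 1
g(9) = mex{0} = 1
g(10) = mex{0,1} = 2
g(11) = mex{0,1} = 2
So g(11) = 2.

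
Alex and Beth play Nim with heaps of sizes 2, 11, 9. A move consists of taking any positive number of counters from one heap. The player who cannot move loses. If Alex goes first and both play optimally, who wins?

Beth wins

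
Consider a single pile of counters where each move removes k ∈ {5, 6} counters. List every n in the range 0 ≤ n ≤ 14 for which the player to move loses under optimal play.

0, 1, 2, 3, 4, 11, 12, 13, 14

Build the Grundy sequence with g(k) = mex{g(k−s) : s ∈ {5, 6}, s ≤ k}:
k:     0  1  2  3  4  5  6  7  8  9 10 11 12 13 14
g(k):  0  0  0  0  0  1  1  1  1  1  2  0  0  0  0
The P-positions (g = 0) in 0..14 are 0, 1, 2, 3, 4, 11, 12, 13, 14.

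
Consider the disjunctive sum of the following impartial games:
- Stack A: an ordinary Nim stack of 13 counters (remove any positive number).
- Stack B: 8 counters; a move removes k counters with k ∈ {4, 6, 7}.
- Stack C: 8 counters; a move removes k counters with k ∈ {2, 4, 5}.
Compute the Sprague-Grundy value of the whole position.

15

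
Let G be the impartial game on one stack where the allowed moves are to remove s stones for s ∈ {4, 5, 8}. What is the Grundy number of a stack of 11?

2

Build the Grundy sequence with g(k) = mex{g(k−s) : s ∈ {4, 5, 8}, s ≤ k}:
g(0) = mex{} = 0
g(1) = mex{} = 0
g(2) = mex{} = 0
g(3) = mex{} = 0
g(4) = mex{0} = 1
g(5) = mex{0} = 1
g(6) = mex{0} = 1
g(7) = mex{0} = 1
g(8) = mex{0,1} = 2
g(9) = mex{0,1} = 2
g(10) = mex{0,1} = 2
g(11) = mex{0,1} = 2
So g(11) = 2.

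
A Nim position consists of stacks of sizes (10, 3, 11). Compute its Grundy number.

2

Compute the nim-sum pairwise:
10 ⊕ 3 = 9
9 ⊕ 11 = 2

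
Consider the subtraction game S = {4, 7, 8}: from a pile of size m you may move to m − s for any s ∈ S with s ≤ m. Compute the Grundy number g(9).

2

Build the Grundy sequence with g(k) = mex{g(k−s) : s ∈ {4, 7, 8}, s ≤ k}:
g(0) = mex{} = 0
g(1) = mex{} = 0
g(2) = mex{} = 0
g(3) = mex{} = 0
g(4) = mex{0} = 1
g(5) = mex{0} = 1
g(6) = mex{0} = 1
g(7) = mex{0} = 1
g(8) = mex{0,1} = 2
g(9) = mex{0,1} = 2
So g(9) = 2.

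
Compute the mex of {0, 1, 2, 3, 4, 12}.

5

The values 0, 1, 2, 3, 4 are all present; 5 is the first non-negative integer missing from the set.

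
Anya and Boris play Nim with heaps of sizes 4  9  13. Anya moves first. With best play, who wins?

Boris wins

Compute the nim-sum pairwise:
4 ^ 9 = 13
13 ^ 13 = 0
The nim-sum is 0, so this is a P-position: the player to move is in a losing position under optimal play; Anya is about to move from it and so loses — Boris wins.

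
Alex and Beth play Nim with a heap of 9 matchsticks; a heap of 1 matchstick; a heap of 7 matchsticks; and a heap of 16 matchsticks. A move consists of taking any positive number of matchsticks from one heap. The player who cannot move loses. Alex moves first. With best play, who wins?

Nim-sum: 9 ⊕ 1 ⊕ 7 ⊕ 16 = 31.
The nim-sum is 31 ≠ 0, so this is an N-position: the player to move can win; Alex has a winning move.

Alex wins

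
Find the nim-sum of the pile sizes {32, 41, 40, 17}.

Nim-sum: 32 ⊕ 41 ⊕ 40 ⊕ 17 = 48.

48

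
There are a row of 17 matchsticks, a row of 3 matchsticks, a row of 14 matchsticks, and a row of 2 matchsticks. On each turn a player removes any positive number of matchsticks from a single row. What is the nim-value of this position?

30

Nim-sum: 17 ⊕ 3 ⊕ 14 ⊕ 2 = 30.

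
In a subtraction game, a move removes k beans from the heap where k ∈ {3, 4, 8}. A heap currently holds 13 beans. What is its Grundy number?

0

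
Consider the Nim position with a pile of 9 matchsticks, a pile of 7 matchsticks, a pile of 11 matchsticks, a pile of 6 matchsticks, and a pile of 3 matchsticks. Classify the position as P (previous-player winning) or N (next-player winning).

P-position

Compute the nim-sum pairwise:
9 ⊕ 7 = 14
14 ⊕ 11 = 5
5 ⊕ 6 = 3
3 ⊕ 3 = 0
The nim-sum is 0, so this is a P-position: the player to move is in a losing position under optimal play.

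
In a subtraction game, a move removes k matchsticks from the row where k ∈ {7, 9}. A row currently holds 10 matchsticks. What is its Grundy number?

1

Build the Grundy sequence with g(k) = mex{g(k−s) : s ∈ {7, 9}, s ≤ k}:
k:     0  1  2  3  4  5  6  7  8  9 10
g(k):  0  0  0  0  0  0  0  1  1  1  1
So g(10) = 1.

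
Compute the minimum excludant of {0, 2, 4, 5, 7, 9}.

1

0 is in the set but 1 is not, so the mex is 1.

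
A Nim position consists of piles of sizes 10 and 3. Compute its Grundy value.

9

Bitwise XOR of the heap sizes:
  1010  (10)
  0011  (3)
  ----
  1001  (9)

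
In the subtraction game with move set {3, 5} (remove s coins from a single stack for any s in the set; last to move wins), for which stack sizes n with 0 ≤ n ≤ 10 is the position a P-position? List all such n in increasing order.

Build the Grundy sequence with g(k) = mex{g(k−s) : s ∈ {3, 5}, s ≤ k}:
g(0) = mex{} = 0
g(1) = mex{} = 0
g(2) = mex{} = 0
g(3) = mex{0} = 1
g(4) = mex{0} = 1
g(5) = mex{0} = 1
g(6) = mex{0,1} = 2
g(7) = mex{0,1} = 2
g(8) = mex{1} = 0
g(9) = mex{1,2} = 0
g(10) = mex{1,2} = 0
The P-positions (g = 0) in 0..10 are 0, 1, 2, 8, 9, 10.

0, 1, 2, 8, 9, 10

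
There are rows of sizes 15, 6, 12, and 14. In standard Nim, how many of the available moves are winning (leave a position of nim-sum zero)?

3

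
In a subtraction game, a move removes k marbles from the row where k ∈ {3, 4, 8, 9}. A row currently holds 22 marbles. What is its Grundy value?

1

Compute g(0), g(1), … for moves {3, 4, 8, 9}:
k:     0  1  2  3  4  5  6  7  8  9 10 11 12 13 14 15 16 17 18 19 20 21 22
g(k):  0  0  0  1  1  1  2  0  2  3  1  3  0  0  0  1  1  1  2  0  2  3  1
So g(22) = 1.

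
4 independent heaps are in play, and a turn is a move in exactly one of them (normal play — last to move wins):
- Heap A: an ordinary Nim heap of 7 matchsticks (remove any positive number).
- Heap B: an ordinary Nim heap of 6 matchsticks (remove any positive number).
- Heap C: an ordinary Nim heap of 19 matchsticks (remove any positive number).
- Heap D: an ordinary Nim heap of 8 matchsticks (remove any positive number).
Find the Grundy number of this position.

26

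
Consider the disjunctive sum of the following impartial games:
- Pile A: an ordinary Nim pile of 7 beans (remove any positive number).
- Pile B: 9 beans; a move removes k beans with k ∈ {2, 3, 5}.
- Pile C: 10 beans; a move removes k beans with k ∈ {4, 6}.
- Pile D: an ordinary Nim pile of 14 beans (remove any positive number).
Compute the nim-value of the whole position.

Pile A is a plain Nim pile of size 7, so its Grundy value is 7.
For pile B, compute g(0), g(1), … with moves {2, 3, 5}:
g(0) = mex{} = 0
g(1) = mex{} = 0
g(2) = mex{0} = 1
g(3) = mex{0} = 1
g(4) = mex{0,1} = 2
g(5) = mex{0,1} = 2
g(6) = mex{0,1,2} = 3
g(7) = mex{1,2} = 0
g(8) = mex{1,2,3} = 0
g(9) = mex{0,2,3} = 1
So g(9) = 1.
Build the Grundy sequence for pile C with g(k) = mex{g(k−s) : s ∈ {4, 6}, s ≤ k}:
g(0) = mex{} = 0
g(1) = mex{} = 0
g(2) = mex{} = 0
g(3) = mex{} = 0
g(4) = mex{0} = 1
g(5) = mex{0} = 1
g(6) = mex{0} = 1
g(7) = mex{0} = 1
g(8) = mex{0,1} = 2
g(9) = mex{0,1} = 2
g(10) = mex{1} = 0
So g(10) = 0.
Pile D is a plain Nim pile of size 14, so its Grundy value is 14.
By the Sprague-Grundy theorem, the Grundy value of a sum of independent games is the XOR of the component values.
Combined value = 7 ⊕ 1 ⊕ 0 ⊕ 14 = 8.

8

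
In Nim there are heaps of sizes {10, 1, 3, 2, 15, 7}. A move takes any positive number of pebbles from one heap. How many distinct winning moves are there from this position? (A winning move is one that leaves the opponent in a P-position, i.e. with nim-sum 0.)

Nim-sum: 10 ⊕ 1 ⊕ 3 ⊕ 2 ⊕ 15 ⊕ 7 = 2.
The overall nim-sum is X = 2. A heap of size p has a winning move iff p XOR X < p (reduce it to p XOR X).
  10: 10 XOR 2 = 8 < 10 — winning move (to 8).
  1: 1 XOR 2 = 3 ≥ 1 — no move.
  3: 3 XOR 2 = 1 < 3 — winning move (to 1).
  2: 2 XOR 2 = 0 < 2 — winning move (to 0).
  15: 15 XOR 2 = 13 < 15 — winning move (to 13).
  7: 7 XOR 2 = 5 < 7 — winning move (to 5).
That gives 5 winning moves.

5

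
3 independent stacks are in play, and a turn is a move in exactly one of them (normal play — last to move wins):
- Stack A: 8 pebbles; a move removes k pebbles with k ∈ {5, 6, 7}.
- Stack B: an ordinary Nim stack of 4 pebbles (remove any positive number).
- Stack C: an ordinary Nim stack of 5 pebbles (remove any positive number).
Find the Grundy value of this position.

For stack A, compute g(0), g(1), … with moves {5, 6, 7}:
k:     0  1  2  3  4  5  6  7  8
g(k):  0  0  0  0  0  1  1  1  1
So g(8) = 1.
Stack B is a plain Nim stack of size 4, so its Grundy value is 4.
Stack C is a plain Nim stack of size 5, so its Grundy value is 5.
The value of a disjunctive sum is the nim-sum of the parts.
Combined value = 1 XOR 4 XOR 5 = 0.

0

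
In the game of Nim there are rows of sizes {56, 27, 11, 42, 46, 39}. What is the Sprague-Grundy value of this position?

11

Bitwise XOR of the heap sizes:
  111000  (56)
  011011  (27)
  001011  (11)
  101010  (42)
  101110  (46)
  100111  (39)
  ------
  001011  (11)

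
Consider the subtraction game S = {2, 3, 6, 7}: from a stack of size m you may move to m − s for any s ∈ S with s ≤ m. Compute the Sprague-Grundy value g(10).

0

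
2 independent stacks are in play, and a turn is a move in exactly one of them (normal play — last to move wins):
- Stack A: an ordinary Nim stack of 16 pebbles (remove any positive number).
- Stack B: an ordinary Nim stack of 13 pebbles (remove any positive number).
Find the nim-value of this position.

29

Stack A is a plain Nim stack of size 16, so its Grundy value is 16.
Stack B is a plain Nim stack of size 13, so its Grundy value is 13.
By the Sprague-Grundy theorem, the Grundy value of a sum of independent games is the XOR of the component values.
Combined value = 16 XOR 13 = 29.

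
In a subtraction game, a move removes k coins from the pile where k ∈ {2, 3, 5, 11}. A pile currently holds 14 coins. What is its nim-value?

Compute g(0), g(1), … for moves {2, 3, 5, 11}:
k:     0  1  2  3  4  5  6  7  8  9 10 11 12 13 14
g(k):  0  0  1  1  2  2  3  0  0  1  1  2  2  3  0
So g(14) = 0.

0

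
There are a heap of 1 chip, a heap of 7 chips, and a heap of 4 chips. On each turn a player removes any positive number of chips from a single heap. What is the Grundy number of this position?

Nim-sum: 1 ^ 7 ^ 4 = 2.

2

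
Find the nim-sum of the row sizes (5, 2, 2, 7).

2

Nim-sum: 5 ⊕ 2 ⊕ 2 ⊕ 7 = 2.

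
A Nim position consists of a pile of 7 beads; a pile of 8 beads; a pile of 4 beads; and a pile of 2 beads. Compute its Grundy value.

9

Nim-sum: 7 ⊕ 8 ⊕ 4 ⊕ 2 = 9.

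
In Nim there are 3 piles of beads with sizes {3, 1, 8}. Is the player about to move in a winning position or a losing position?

Nim-sum: 3 ^ 1 ^ 8 = 10.
The nim-sum is 10 ≠ 0, so this is an N-position: the player to move can win.

Winning position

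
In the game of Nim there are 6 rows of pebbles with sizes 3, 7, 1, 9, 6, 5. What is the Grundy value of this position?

Nim-sum: 3 ⊕ 7 ⊕ 1 ⊕ 9 ⊕ 6 ⊕ 5 = 15.

15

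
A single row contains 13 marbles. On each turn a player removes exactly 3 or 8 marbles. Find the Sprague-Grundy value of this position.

0

Compute g(0), g(1), … for moves {3, 8}:
g(0) = mex{} = 0
g(1) = mex{} = 0
g(2) = mex{} = 0
g(3) = mex{0} = 1
g(4) = mex{0} = 1
g(5) = mex{0} = 1
g(6) = mex{1} = 0
g(7) = mex{1} = 0
g(8) = mex{0,1} = 2
g(9) = mex{0} = 1
g(10) = mex{0} = 1
g(11) = mex{1,2} = 0
g(12) = mex{1} = 0
g(13) = mex{1} = 0
So g(13) = 0.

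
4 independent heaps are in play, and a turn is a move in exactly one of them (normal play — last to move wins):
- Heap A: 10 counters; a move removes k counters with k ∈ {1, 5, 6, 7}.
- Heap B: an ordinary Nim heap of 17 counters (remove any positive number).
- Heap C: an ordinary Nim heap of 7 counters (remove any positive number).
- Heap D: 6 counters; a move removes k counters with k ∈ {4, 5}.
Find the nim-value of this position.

21

Build the Grundy sequence for heap A with g(k) = mex{g(k−s) : s ∈ {1, 5, 6, 7}, s ≤ k}:
k:     0  1  2  3  4  5  6  7  8  9 10
g(k):  0  1  0  1  0  1  2  3  2  3  2
So g(10) = 2.
Heap B is a plain Nim heap of size 17, so its Grundy value is 17.
Heap C is a plain Nim heap of size 7, so its Grundy value is 7.
For heap D, compute g(0), g(1), … with moves {4, 5}:
k:     0  1  2  3  4  5  6
g(k):  0  0  0  0  1  1  1
So g(6) = 1.
The value of a disjunctive sum is the nim-sum of the parts.
Combined value = 2 ⊕ 17 ⊕ 7 ⊕ 1 = 21.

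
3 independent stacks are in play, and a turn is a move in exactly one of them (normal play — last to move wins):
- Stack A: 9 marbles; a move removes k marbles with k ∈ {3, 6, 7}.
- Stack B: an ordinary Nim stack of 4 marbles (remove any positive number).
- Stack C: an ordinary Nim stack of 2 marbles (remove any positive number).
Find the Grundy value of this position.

5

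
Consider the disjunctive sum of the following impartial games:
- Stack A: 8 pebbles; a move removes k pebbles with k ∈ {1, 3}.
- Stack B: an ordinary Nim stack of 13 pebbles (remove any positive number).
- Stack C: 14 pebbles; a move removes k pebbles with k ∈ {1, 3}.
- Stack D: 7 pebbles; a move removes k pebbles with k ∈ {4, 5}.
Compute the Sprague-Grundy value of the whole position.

12

For stack A, compute g(0), g(1), … with moves {1, 3}:
g(0) = mex{} = 0
g(1) = mex{0} = 1
g(2) = mex{1} = 0
g(3) = mex{0} = 1
g(4) = mex{1} = 0
g(5) = mex{0} = 1
g(6) = mex{1} = 0
g(7) = mex{0} = 1
g(8) = mex{1} = 0
So g(8) = 0.
Stack B is a plain Nim stack of size 13, so its Grundy value is 13.
Grundy values for stack C (subtraction set {1, 3}):
k:     0  1  2  3  4  5  6  7  8  9 10 11 12 13 14
g(k):  0  1  0  1  0  1  0  1  0  1  0  1  0  1  0
So g(14) = 0.
Build the Grundy sequence for stack D with g(k) = mex{g(k−s) : s ∈ {4, 5}, s ≤ k}:
g(0) = mex{} = 0
g(1) = mex{} = 0
g(2) = mex{} = 0
g(3) = mex{} = 0
g(4) = mex{0} = 1
g(5) = mex{0} = 1
g(6) = mex{0} = 1
g(7) = mex{0} = 1
So g(7) = 1.
By the Sprague-Grundy theorem, the Grundy value of a sum of independent games is the XOR of the component values.
Combined value = 0 ⊕ 13 ⊕ 0 ⊕ 1 = 12.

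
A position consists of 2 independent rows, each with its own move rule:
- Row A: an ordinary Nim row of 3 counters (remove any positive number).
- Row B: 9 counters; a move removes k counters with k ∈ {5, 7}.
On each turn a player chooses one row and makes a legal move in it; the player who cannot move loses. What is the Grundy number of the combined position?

Row A is a plain Nim row of size 3, so its Grundy value is 3.
For row B, compute g(0), g(1), … with moves {5, 7}:
g(0) = mex{} = 0
g(1) = mex{} = 0
g(2) = mex{} = 0
g(3) = mex{} = 0
g(4) = mex{} = 0
g(5) = mex{0} = 1
g(6) = mex{0} = 1
g(7) = mex{0} = 1
g(8) = mex{0} = 1
g(9) = mex{0} = 1
So g(9) = 1.
By the Sprague-Grundy theorem, the Grundy value of a sum of independent games is the XOR of the component values.
Combined value = 3 XOR 1 = 2.

2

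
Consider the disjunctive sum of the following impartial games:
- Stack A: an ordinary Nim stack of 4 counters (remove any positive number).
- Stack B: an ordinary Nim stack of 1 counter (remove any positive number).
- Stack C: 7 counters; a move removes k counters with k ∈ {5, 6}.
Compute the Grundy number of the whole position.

Stack A is a plain Nim stack of size 4, so its Grundy value is 4.
Stack B is a plain Nim stack of size 1, so its Grundy value is 1.
Grundy values for stack C (subtraction set {5, 6}):
k:     0  1  2  3  4  5  6  7
g(k):  0  0  0  0  0  1  1  1
So g(7) = 1.
By the Sprague-Grundy theorem, the Grundy value of a sum of independent games is the XOR of the component values.
Combined value = 4 XOR 1 XOR 1 = 4.

4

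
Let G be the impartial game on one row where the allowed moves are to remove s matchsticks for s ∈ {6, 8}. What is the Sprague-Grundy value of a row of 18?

0

Build the Grundy sequence with g(k) = mex{g(k−s) : s ∈ {6, 8}, s ≤ k}:
k:     0  1  2  3  4  5  6  7  8  9 10 11 12 13 14 15 16 17 18
g(k):  0  0  0  0  0  0  1  1  1  1  1  1  2  2  0  0  0  0  0
So g(18) = 0.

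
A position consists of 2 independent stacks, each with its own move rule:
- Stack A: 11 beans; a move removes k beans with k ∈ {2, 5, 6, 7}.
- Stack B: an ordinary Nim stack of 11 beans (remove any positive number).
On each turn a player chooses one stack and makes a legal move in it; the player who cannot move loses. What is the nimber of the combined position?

Grundy values for stack A (subtraction set {2, 5, 6, 7}):
g(0) = mex{} = 0
g(1) = mex{} = 0
g(2) = mex{0} = 1
g(3) = mex{0} = 1
g(4) = mex{1} = 0
g(5) = mex{0,1} = 2
g(6) = mex{0} = 1
g(7) = mex{0,1,2} = 3
g(8) = mex{0,1} = 2
g(9) = mex{0,1,3} = 2
g(10) = mex{0,1,2} = 3
g(11) = mex{0,1,2} = 3
So g(11) = 3.
Stack B is a plain Nim stack of size 11, so its Grundy value is 11.
By the Sprague-Grundy theorem, the Grundy value of a sum of independent games is the XOR of the component values.
Combined value = 3 XOR 11 = 8.

8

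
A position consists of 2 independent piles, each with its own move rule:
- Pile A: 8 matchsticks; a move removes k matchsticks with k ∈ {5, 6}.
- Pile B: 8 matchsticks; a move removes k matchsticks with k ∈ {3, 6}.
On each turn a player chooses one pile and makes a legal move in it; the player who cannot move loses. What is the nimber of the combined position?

Build the Grundy sequence for pile A with g(k) = mex{g(k−s) : s ∈ {5, 6}, s ≤ k}:
k:     0  1  2  3  4  5  6  7  8
g(k):  0  0  0  0  0  1  1  1  1
So g(8) = 1.
Build the Grundy sequence for pile B with g(k) = mex{g(k−s) : s ∈ {3, 6}, s ≤ k}:
g(0) = mex{} = 0
g(1) = mex{} = 0
g(2) = mex{} = 0
g(3) = mex{0} = 1
g(4) = mex{0} = 1
g(5) = mex{0} = 1
g(6) = mex{0,1} = 2
g(7) = mex{0,1} = 2
g(8) = mex{0,1} = 2
So g(8) = 2.
By the Sprague-Grundy theorem, the Grundy value of a sum of independent games is the XOR of the component values.
Combined value = 1 ⊕ 2 = 3.

3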